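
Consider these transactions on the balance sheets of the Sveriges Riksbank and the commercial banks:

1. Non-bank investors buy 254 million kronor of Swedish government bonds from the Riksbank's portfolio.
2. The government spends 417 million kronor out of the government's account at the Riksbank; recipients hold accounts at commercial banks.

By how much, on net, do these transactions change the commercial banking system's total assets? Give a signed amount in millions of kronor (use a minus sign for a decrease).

+163 million

Riksbank balance sheet:
  Assets:      Securities −254M
  Liabilities: Bank reserves +163M, Government deposits −417M
Commercial banking system:
  Assets:      Reserves at CB +163M
  Liabilities: Checkable deposits +163M
Change in total bank assets = +163 million.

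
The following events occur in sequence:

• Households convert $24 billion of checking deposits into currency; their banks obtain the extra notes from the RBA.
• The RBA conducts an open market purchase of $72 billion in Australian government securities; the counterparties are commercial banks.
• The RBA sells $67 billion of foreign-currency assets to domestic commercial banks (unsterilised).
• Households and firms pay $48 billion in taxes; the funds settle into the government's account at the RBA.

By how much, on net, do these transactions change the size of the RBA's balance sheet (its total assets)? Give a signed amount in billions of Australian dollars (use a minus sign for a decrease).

+$5 billion

RBA balance sheet:
  Assets:      Securities +$72B, Foreign assets −$67B
  Liabilities: Bank reserves −$67B, Currency in circulation +$24B, Government deposits +$48B
Commercial banking system:
  Assets:      Reserves at CB −$67B, Securities −$72B, Foreign assets +$67B
  Liabilities: Checkable deposits −$72B
Change in total RBA assets = +$5 billion.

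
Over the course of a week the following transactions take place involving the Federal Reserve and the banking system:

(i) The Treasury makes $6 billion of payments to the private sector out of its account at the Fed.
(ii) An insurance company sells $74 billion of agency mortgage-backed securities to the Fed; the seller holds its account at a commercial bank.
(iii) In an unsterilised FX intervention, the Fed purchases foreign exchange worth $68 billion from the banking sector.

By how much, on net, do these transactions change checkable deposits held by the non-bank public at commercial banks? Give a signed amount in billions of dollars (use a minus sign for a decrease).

+$80 billion

Government spending $6 billion: non-bank counterparties' bank balances rise → +$6B.
Asset purchase (from non-banks) $74 billion: non-bank counterparties' bank balances rise → +$74B.
FX purchase $68 billion: the counterparty is a bank, so public deposits are unchanged → 0.
Net: 6 + 74 + 0 = +$80 billion.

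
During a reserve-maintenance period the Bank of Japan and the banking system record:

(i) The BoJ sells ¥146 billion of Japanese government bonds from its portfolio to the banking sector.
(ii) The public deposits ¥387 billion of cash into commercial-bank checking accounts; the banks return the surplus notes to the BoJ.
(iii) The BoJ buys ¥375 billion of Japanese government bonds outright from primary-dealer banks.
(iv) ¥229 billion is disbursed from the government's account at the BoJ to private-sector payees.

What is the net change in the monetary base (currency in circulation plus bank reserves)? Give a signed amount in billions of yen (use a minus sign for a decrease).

+¥458 billion

OMO sale (to banks) ¥146 billion: BoJ balance sheet contracts → −¥146B.
Currency deposit ¥387 billion: just a shift between currency and reserves — both are base money → 0.
OMO purchase (from banks) ¥375 billion: BoJ balance sheet expands → +¥375B.
Government spending ¥229 billion: a non-base liability converts back to reserves → +¥229B.
Net: −146 + 0 + 375 + 229 = +¥458 billion.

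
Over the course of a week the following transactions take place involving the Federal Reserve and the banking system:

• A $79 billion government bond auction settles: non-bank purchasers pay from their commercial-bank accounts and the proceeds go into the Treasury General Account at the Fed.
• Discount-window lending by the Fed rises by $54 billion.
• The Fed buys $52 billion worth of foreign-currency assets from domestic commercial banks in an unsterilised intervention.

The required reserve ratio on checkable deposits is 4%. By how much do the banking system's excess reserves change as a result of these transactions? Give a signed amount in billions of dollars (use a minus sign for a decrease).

+$30.16 billion

Government account inflow $79 billion: reserves −$79B, deposits −$79B.
Discount-window loan $54 billion: reserves +$54B, deposits 0.
FX purchase $52 billion: reserves +$52B, deposits 0.
Totals: Δreserves = +$27B, Δdeposits = −$79B.
Δrequired reserves = 4% × −$79B = −$3.16B.
Δexcess reserves = Δreserves − Δrequired = +$27B − (−$3.16B) = +$30.16 billion.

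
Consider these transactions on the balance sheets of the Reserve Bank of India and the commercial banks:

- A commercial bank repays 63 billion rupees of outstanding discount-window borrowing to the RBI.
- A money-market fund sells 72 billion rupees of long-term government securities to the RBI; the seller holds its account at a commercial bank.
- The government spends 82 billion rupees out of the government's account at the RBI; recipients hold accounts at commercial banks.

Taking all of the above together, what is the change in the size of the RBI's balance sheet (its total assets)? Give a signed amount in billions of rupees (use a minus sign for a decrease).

+9 billion

RBI balance sheet:
  Assets:      Securities +72B, Loans to banks −63B
  Liabilities: Bank reserves +91B, Government deposits −82B
Change in total RBI assets = +9 billion.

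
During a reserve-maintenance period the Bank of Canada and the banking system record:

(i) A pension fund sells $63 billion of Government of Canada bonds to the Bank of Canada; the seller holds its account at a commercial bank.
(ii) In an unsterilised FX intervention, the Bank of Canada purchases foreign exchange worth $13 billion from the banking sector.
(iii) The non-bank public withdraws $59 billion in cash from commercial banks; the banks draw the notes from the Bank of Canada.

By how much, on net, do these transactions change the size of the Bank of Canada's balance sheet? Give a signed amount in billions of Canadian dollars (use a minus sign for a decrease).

+$76 billion

Bank of Canada balance sheet:
  Assets:      Securities +$63B, Foreign assets +$13B
  Liabilities: Bank reserves +$17B, Currency in circulation +$59B
Change in total Bank of Canada assets = +$76 billion.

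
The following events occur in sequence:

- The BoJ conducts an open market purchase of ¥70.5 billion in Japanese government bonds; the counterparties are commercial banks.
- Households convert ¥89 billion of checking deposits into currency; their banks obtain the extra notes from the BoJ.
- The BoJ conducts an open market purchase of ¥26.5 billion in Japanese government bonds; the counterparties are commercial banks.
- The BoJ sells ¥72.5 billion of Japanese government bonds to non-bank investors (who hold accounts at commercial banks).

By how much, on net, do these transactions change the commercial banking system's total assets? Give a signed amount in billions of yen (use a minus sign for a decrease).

OMO purchase (from banks) ¥70.5 billion: just an asset swap on bank balance sheets → 0.
Currency withdrawal ¥89 billion: bank balance sheets shrink → −¥89B.
OMO purchase (from banks) ¥26.5 billion: just an asset swap on bank balance sheets → 0.
Asset sale (to non-banks) ¥72.5 billion: bank balance sheets shrink → −¥72.5B.
Net: 0 − 89 + 0 − 72.5 = -¥161.5 billion.

-¥161.5 billion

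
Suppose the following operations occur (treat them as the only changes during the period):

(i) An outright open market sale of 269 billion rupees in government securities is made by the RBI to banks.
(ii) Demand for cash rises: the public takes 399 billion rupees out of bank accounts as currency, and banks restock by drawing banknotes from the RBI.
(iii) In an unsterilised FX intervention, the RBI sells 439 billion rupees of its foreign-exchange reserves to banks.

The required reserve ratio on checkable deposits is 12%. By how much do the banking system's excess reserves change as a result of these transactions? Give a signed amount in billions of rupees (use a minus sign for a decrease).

-1059.12 billion

OMO sale (to banks) 269 billion rupees: reserves −269B, deposits 0.
Currency withdrawal 399 billion rupees: reserves −399B, deposits −399B.
FX sale 439 billion rupees: reserves −439B, deposits 0.
Totals: Δreserves = −1107B, Δdeposits = −399B.
Δrequired reserves = 12% × −399B = −47.88B.
Δexcess reserves = Δreserves − Δrequired = −1107B − (−47.88B) = -1059.12 billion.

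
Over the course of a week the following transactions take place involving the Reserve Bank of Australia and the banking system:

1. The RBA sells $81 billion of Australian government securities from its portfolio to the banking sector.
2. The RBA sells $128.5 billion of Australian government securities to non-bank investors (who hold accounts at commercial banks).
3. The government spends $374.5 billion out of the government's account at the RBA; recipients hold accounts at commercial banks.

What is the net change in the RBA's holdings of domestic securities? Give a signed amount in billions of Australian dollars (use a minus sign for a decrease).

OMO sale (to banks) $81 billion: securities removed from the RBA's portfolio → −$81B.
Asset sale (to non-banks) $128.5 billion: securities removed from the RBA's portfolio → −$128.5B.
Government spending $374.5 billion: the RBA's securities portfolio is untouched → 0.
Net: −81 − 128.5 + 0 = -$209.5 billion.

-$209.5 billion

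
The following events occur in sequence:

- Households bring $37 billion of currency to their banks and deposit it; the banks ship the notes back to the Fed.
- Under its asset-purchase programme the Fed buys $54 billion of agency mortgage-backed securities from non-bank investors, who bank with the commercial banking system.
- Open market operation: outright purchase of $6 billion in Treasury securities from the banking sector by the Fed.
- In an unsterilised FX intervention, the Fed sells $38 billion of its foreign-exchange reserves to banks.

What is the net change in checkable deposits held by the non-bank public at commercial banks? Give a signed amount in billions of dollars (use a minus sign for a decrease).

+$91 billion

Fed balance sheet:
  Assets:      Securities +$60B, Foreign assets −$38B
  Liabilities: Bank reserves +$59B, Currency in circulation −$37B
Commercial banking system:
  Assets:      Reserves at CB +$59B, Securities −$6B, Foreign assets +$38B
  Liabilities: Checkable deposits +$91B
So the change in checkable deposits held by the non-bank public at commercial banks is +$91 billion.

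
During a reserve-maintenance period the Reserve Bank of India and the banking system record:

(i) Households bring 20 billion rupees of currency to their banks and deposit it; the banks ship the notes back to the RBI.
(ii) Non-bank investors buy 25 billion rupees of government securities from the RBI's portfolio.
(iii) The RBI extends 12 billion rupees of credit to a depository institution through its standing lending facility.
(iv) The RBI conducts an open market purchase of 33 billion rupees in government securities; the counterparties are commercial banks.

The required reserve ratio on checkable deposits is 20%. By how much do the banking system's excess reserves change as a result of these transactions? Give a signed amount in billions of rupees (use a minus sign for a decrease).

Currency deposit 20 billion rupees: reserves +20B, deposits +20B.
Asset sale (to non-banks) 25 billion rupees: reserves −25B, deposits −25B.
Discount-window loan 12 billion rupees: reserves +12B, deposits 0.
OMO purchase (from banks) 33 billion rupees: reserves +33B, deposits 0.
Totals: Δreserves = +40B, Δdeposits = −5B.
Δrequired reserves = 20% × −5B = −1B.
Δexcess reserves = Δreserves − Δrequired = +40B − (−1B) = +41 billion.

+41 billion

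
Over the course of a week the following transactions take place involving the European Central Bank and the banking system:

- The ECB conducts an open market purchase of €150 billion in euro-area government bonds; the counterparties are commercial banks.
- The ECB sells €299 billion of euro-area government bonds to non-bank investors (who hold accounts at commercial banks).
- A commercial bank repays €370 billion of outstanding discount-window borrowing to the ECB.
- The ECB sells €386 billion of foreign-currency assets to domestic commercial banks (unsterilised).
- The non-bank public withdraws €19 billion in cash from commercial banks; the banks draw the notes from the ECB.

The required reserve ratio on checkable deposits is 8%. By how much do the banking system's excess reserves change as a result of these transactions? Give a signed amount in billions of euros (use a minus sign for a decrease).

-€898.56 billion

OMO purchase (from banks) €150 billion: reserves +€150B, deposits 0.
Asset sale (to non-banks) €299 billion: reserves −€299B, deposits −€299B.
Discount-window repayment €370 billion: reserves −€370B, deposits 0.
FX sale €386 billion: reserves −€386B, deposits 0.
Currency withdrawal €19 billion: reserves −€19B, deposits −€19B.
Totals: Δreserves = −€924B, Δdeposits = −€318B.
Δrequired reserves = 8% × −€318B = −€25.44B.
Δexcess reserves = Δreserves − Δrequired = −€924B − (−€25.44B) = -€898.56 billion.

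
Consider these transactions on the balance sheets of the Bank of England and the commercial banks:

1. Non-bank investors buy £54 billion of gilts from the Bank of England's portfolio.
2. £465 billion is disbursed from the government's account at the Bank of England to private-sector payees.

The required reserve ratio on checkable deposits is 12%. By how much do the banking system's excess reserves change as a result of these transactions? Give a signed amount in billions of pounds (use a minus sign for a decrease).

+£361.68 billion

Asset sale (to non-banks) £54 billion: reserves −£54B, deposits −£54B.
Government spending £465 billion: reserves +£465B, deposits +£465B.
Totals: Δreserves = +£411B, Δdeposits = +£411B.
Δrequired reserves = 12% × +£411B = +£49.32B.
Δexcess reserves = Δreserves − Δrequired = +£411B − (+£49.32B) = +£361.68 billion.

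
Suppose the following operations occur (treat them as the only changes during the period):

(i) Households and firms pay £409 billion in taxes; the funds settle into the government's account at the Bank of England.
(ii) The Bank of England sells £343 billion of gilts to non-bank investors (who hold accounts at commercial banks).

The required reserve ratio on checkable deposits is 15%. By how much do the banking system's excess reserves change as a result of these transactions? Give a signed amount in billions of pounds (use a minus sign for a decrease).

-£639.2 billion

Government account inflow £409 billion: reserves −£409B, deposits −£409B.
Asset sale (to non-banks) £343 billion: reserves −£343B, deposits −£343B.
Totals: Δreserves = −£752B, Δdeposits = −£752B.
Δrequired reserves = 15% × −£752B = −£112.8B.
Δexcess reserves = Δreserves − Δrequired = −£752B − (−£112.8B) = -£639.2 billion.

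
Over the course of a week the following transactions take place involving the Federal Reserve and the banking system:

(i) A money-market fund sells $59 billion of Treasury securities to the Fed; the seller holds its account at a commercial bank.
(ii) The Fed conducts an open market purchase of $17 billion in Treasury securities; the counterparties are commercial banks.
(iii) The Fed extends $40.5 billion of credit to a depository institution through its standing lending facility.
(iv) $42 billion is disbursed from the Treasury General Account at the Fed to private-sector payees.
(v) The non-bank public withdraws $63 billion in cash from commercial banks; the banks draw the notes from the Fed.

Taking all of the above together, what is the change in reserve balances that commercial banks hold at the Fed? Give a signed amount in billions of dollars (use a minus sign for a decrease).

Asset purchase (from non-banks) $59 billion: the Fed pays by crediting reserve accounts → +$59B.
OMO purchase (from banks) $17 billion: the Fed pays by crediting reserve accounts → +$17B.
Discount-window loan $40.5 billion: the loan is credited to the bank's reserve account → +$40.5B.
Government spending $42 billion: government payments flow into bank reserve accounts → +$42B.
Currency withdrawal $63 billion: banks swap reserves for currency → −$63B.
Net: 59 + 17 + 40.5 + 42 − 63 = +$95.5 billion.

+$95.5 billion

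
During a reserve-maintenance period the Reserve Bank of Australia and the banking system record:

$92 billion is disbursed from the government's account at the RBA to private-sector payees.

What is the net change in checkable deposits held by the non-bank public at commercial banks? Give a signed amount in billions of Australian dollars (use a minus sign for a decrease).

Government spending $92 billion: non-bank counterparties' bank balances rise → +$92B.

+$92 billion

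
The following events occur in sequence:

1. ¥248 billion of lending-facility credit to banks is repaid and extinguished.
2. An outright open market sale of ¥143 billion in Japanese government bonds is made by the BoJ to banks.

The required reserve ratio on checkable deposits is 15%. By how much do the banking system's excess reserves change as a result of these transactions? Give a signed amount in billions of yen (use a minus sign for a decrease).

-¥391 billion

Discount-window repayment ¥248 billion: reserves −¥248B, deposits 0.
OMO sale (to banks) ¥143 billion: reserves −¥143B, deposits 0.
Totals: Δreserves = −¥391B, Δdeposits = 0.
Δrequired reserves = 15% × 0 = 0.
Δexcess reserves = Δreserves − Δrequired = −¥391B − (0) = -¥391 billion.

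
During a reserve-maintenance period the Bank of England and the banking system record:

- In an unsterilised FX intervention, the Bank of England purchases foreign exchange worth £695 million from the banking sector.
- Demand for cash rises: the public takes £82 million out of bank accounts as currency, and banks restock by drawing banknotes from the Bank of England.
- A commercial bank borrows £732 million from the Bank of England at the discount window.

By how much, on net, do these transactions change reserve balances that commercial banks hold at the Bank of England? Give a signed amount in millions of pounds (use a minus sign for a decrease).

FX purchase £695 million: the Bank of England pays by crediting reserve accounts → +£695M.
Currency withdrawal £82 million: banks swap reserves for currency → −£82M.
Discount-window loan £732 million: the loan is credited to the bank's reserve account → +£732M.
Net: 695 − 82 + 732 = +£1345 million.

+£1345 million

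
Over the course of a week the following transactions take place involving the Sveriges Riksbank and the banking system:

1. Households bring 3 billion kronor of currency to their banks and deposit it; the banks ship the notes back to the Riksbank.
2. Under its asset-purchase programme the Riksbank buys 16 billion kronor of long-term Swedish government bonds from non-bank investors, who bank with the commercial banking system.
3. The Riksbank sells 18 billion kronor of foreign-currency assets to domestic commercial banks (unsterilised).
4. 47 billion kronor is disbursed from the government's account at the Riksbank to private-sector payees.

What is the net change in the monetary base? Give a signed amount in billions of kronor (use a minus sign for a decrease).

+45 billion

Riksbank balance sheet:
  Assets:      Securities +16B, Foreign assets −18B
  Liabilities: Bank reserves +48B, Currency in circulation −3B, Government deposits −47B
Monetary base = currency + reserves: −3B + (+48B) = +45 billion.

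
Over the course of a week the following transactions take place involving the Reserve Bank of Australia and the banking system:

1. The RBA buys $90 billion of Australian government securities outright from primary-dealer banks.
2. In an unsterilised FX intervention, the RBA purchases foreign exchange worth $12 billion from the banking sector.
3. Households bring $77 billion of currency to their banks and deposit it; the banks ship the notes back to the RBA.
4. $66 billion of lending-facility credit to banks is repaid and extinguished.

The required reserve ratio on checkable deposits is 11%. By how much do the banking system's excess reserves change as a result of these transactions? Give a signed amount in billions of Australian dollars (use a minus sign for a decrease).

OMO purchase (from banks) $90 billion: reserves +$90B, deposits 0.
FX purchase $12 billion: reserves +$12B, deposits 0.
Currency deposit $77 billion: reserves +$77B, deposits +$77B.
Discount-window repayment $66 billion: reserves −$66B, deposits 0.
Totals: Δreserves = +$113B, Δdeposits = +$77B.
Δrequired reserves = 11% × +$77B = +$8.47B.
Δexcess reserves = Δreserves − Δrequired = +$113B − (+$8.47B) = +$104.53 billion.

+$104.53 billion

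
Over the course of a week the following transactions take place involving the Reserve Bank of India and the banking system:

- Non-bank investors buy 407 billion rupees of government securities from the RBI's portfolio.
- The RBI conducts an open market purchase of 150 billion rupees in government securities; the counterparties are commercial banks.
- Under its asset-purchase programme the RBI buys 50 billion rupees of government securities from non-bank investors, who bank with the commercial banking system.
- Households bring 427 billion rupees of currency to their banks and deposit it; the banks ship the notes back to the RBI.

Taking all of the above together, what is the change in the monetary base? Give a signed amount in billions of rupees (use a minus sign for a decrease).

RBI balance sheet:
  Assets:      Securities −207B
  Liabilities: Bank reserves +220B, Currency in circulation −427B
Commercial banking system:
  Assets:      Reserves at CB +220B, Securities −150B
  Liabilities: Checkable deposits +70B
Monetary base = currency + reserves: −427B + (+220B) = -207 billion.

-207 billion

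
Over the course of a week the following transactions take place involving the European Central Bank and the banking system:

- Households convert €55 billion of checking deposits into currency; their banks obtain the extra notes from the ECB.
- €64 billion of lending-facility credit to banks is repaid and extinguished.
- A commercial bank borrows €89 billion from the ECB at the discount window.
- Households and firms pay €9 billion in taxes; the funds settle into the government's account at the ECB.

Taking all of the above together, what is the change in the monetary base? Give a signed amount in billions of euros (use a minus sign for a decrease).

+€16 billion

Currency withdrawal €55 billion: just a shift between currency and reserves — both are base money → 0.
Discount-window repayment €64 billion: ECB balance sheet contracts → −€64B.
Discount-window loan €89 billion: ECB balance sheet expands → +€89B.
Government account inflow €9 billion: reserves shift to a non-base liability → −€9B.
Net: 0 − 64 + 89 − 9 = +€16 billion.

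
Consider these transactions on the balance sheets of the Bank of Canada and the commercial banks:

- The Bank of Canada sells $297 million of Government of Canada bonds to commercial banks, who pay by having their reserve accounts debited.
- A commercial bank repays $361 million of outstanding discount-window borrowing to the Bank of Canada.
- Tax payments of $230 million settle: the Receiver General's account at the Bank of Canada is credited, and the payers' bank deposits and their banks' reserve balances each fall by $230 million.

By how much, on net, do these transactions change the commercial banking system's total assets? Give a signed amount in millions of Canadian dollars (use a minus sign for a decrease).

-$591 million

Bank of Canada balance sheet:
  Assets:      Securities −$297M, Loans to banks −$361M
  Liabilities: Bank reserves −$888M, Government deposits +$230M
Commercial banking system:
  Assets:      Reserves at CB −$888M, Securities +$297M
  Liabilities: Checkable deposits −$230M, Borrowings from CB −$361M
Change in total bank assets = -$591 million.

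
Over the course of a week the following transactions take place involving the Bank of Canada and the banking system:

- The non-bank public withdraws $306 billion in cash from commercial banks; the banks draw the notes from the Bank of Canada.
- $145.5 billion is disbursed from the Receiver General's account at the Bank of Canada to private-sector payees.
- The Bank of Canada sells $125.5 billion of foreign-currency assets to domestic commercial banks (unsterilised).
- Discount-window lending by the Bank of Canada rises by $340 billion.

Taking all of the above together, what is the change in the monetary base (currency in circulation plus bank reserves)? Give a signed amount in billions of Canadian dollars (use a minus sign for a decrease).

+$360 billion

Currency withdrawal $306 billion: just a shift between currency and reserves — both are base money → 0.
Government spending $145.5 billion: a non-base liability converts back to reserves → +$145.5B.
FX sale $125.5 billion: Bank of Canada balance sheet contracts → −$125.5B.
Discount-window loan $340 billion: Bank of Canada balance sheet expands → +$340B.
Net: 0 + 145.5 − 125.5 + 340 = +$360 billion.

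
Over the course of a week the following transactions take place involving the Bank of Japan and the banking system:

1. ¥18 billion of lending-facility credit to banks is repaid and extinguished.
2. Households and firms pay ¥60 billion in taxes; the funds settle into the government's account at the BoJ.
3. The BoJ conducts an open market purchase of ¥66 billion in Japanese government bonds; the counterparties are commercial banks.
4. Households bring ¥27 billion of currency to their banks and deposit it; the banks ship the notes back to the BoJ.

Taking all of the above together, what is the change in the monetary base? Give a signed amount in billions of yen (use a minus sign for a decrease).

-¥12 billion

Discount-window repayment ¥18 billion: BoJ balance sheet contracts → −¥18B.
Government account inflow ¥60 billion: reserves shift to a non-base liability → −¥60B.
OMO purchase (from banks) ¥66 billion: BoJ balance sheet expands → +¥66B.
Currency deposit ¥27 billion: just a shift between currency and reserves — both are base money → 0.
Net: −18 − 60 + 66 + 0 = -¥12 billion.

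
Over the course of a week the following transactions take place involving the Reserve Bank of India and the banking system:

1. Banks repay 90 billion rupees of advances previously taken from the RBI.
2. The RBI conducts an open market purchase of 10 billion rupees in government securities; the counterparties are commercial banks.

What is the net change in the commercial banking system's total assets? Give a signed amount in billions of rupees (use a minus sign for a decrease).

RBI balance sheet:
  Assets:      Securities +10B, Loans to banks −90B
  Liabilities: Bank reserves −80B
Commercial banking system:
  Assets:      Reserves at CB −80B, Securities −10B
  Liabilities: Borrowings from CB −90B
Change in total bank assets = -90 billion.

-90 billion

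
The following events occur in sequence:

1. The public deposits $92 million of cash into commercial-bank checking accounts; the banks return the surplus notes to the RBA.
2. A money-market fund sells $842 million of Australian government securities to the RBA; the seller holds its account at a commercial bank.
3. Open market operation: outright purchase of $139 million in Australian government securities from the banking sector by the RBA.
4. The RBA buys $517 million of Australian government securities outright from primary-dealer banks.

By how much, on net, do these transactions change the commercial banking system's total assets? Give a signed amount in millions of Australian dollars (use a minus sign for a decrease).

Currency deposit $92 million: bank balance sheets expand → +$92M.
Asset purchase (from non-banks) $842 million: bank balance sheets expand → +$842M.
OMO purchase (from banks) $139 million: just an asset swap on bank balance sheets → 0.
OMO purchase (from banks) $517 million: just an asset swap on bank balance sheets → 0.
Net: 92 + 842 + 0 + 0 = +$934 million.

+$934 million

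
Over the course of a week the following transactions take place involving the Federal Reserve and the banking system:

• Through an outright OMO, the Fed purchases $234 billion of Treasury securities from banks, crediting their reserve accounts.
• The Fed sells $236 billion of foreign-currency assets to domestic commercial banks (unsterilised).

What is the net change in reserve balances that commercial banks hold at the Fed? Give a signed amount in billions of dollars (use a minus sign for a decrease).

-$2 billion

Fed balance sheet:
  Assets:      Securities +$234B, Foreign assets −$236B
  Liabilities: Bank reserves −$2B
So the change in reserve balances that commercial banks hold at the Fed is -$2 billion.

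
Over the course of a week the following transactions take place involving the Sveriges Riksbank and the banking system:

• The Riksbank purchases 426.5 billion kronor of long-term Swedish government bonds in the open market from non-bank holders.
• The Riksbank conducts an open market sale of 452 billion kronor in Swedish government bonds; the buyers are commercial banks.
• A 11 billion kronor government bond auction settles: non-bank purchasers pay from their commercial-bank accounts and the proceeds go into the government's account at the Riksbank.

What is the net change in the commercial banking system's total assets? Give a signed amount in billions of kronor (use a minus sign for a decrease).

+415.5 billion

Asset purchase (from non-banks) 426.5 billion kronor: bank balance sheets expand → +426.5B.
OMO sale (to banks) 452 billion kronor: just an asset swap on bank balance sheets → 0.
Government account inflow 11 billion kronor: bank balance sheets shrink → −11B.
Net: 426.5 + 0 − 11 = +415.5 billion.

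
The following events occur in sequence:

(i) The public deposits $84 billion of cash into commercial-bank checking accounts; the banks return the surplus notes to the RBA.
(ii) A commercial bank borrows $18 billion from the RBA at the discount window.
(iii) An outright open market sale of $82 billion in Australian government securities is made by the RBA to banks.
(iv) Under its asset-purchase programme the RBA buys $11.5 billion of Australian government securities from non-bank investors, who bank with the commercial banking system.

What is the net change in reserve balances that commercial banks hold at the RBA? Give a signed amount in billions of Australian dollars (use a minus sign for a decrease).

Currency deposit $84 billion: returned notes are swapped for reserve credit → +$84B.
Discount-window loan $18 billion: the loan is credited to the bank's reserve account → +$18B.
OMO sale (to banks) $82 billion: the buying banks pay out of their reserve balances → −$82B.
Asset purchase (from non-banks) $11.5 billion: the RBA pays by crediting reserve accounts → +$11.5B.
Net: 84 + 18 − 82 + 11.5 = +$31.5 billion.

+$31.5 billion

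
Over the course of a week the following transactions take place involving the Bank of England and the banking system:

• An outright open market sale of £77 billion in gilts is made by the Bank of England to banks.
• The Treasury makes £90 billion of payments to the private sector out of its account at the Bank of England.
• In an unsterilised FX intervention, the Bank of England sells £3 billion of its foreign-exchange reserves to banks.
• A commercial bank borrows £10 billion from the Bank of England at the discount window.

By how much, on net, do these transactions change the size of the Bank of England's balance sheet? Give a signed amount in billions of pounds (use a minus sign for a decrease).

-£70 billion

Bank of England balance sheet:
  Assets:      Securities −£77B, Loans to banks +£10B, Foreign assets −£3B
  Liabilities: Bank reserves +£20B, Government deposits −£90B
Commercial banking system:
  Assets:      Reserves at CB +£20B, Securities +£77B, Foreign assets +£3B
  Liabilities: Checkable deposits +£90B, Borrowings from CB +£10B
Change in total Bank of England assets = -£70 billion.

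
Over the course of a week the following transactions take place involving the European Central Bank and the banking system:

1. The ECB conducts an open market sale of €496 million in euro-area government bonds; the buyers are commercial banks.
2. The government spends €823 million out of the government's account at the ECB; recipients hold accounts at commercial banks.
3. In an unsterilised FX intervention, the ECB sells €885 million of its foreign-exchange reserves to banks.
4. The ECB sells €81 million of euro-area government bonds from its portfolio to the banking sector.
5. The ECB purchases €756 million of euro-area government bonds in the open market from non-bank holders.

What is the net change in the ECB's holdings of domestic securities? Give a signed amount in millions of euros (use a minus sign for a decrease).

+€179 million

ECB balance sheet:
  Assets:      Securities +€179M, Foreign assets −€885M
  Liabilities: Bank reserves +€117M, Government deposits −€823M
So the change in the ECB's holdings of domestic securities is +€179 million.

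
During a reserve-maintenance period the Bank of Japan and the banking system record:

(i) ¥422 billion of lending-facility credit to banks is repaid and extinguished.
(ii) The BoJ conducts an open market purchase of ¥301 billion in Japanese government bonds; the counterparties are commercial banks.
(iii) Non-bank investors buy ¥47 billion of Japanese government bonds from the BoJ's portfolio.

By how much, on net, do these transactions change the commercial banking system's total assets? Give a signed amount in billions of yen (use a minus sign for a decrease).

-¥469 billion

BoJ balance sheet:
  Assets:      Securities +¥254B, Loans to banks −¥422B
  Liabilities: Bank reserves −¥168B
Commercial banking system:
  Assets:      Reserves at CB −¥168B, Securities −¥301B
  Liabilities: Checkable deposits −¥47B, Borrowings from CB −¥422B
Change in total bank assets = -¥469 billion.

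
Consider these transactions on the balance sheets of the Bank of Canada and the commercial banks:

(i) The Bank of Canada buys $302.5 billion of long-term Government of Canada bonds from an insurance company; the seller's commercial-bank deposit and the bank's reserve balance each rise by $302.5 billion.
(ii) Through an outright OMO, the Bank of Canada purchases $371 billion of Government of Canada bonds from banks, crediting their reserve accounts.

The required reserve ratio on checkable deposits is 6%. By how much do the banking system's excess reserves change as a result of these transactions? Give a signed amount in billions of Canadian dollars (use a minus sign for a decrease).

+$655.35 billion

Asset purchase (from non-banks) $302.5 billion: reserves +$302.5B, deposits +$302.5B.
OMO purchase (from banks) $371 billion: reserves +$371B, deposits 0.
Totals: Δreserves = +$673.5B, Δdeposits = +$302.5B.
Δrequired reserves = 6% × +$302.5B = +$18.15B.
Δexcess reserves = Δreserves − Δrequired = +$673.5B − (+$18.15B) = +$655.35 billion.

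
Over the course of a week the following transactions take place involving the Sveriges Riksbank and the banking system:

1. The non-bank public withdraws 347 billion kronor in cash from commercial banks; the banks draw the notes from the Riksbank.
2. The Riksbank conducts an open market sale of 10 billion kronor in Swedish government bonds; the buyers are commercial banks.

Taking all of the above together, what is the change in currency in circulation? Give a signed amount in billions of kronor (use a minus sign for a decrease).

Riksbank balance sheet:
  Assets:      Securities −10B
  Liabilities: Bank reserves −357B, Currency in circulation +347B
Commercial banking system:
  Assets:      Reserves at CB −357B, Securities +10B
  Liabilities: Checkable deposits −347B
So the change in currency in circulation is +347 billion.

+347 billion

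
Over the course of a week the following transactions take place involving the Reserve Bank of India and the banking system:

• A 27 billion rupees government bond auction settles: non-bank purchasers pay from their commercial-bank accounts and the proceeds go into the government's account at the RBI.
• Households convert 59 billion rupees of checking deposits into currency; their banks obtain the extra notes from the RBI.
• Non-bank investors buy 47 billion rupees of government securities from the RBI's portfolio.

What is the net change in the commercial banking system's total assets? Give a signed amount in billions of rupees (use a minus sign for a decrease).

-133 billion

Government account inflow 27 billion rupees: bank balance sheets shrink → −27B.
Currency withdrawal 59 billion rupees: bank balance sheets shrink → −59B.
Asset sale (to non-banks) 47 billion rupees: bank balance sheets shrink → −47B.
Net: −27 − 59 − 47 = -133 billion.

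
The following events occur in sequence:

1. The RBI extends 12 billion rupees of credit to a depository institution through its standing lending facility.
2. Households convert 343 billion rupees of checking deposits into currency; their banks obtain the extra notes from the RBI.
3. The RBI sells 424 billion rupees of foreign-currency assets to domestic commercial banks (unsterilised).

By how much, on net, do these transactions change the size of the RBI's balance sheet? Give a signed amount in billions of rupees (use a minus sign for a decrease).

RBI balance sheet:
  Assets:      Loans to banks +12B, Foreign assets −424B
  Liabilities: Bank reserves −755B, Currency in circulation +343B
Change in total RBI assets = -412 billion.

-412 billion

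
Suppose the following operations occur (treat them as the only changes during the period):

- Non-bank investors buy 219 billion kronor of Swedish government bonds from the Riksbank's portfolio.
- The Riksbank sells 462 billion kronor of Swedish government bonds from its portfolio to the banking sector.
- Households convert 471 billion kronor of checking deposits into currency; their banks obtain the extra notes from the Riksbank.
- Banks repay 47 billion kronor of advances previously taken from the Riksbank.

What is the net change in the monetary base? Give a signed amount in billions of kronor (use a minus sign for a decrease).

-728 billion

Asset sale (to non-banks) 219 billion kronor: Riksbank balance sheet contracts → −219B.
OMO sale (to banks) 462 billion kronor: Riksbank balance sheet contracts → −462B.
Currency withdrawal 471 billion kronor: just a shift between currency and reserves — both are base money → 0.
Discount-window repayment 47 billion kronor: Riksbank balance sheet contracts → −47B.
Net: −219 − 462 + 0 − 47 = -728 billion.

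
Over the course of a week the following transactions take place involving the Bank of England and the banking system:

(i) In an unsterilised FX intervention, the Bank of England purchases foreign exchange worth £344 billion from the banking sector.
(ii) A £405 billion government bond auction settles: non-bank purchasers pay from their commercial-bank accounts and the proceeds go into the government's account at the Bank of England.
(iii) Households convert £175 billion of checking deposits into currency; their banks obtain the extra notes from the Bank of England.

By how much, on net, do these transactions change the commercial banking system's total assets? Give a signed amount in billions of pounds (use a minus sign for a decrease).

FX purchase £344 billion: just an asset swap on bank balance sheets → 0.
Government account inflow £405 billion: bank balance sheets shrink → −£405B.
Currency withdrawal £175 billion: bank balance sheets shrink → −£175B.
Net: 0 − 405 − 175 = -£580 billion.

-£580 billion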